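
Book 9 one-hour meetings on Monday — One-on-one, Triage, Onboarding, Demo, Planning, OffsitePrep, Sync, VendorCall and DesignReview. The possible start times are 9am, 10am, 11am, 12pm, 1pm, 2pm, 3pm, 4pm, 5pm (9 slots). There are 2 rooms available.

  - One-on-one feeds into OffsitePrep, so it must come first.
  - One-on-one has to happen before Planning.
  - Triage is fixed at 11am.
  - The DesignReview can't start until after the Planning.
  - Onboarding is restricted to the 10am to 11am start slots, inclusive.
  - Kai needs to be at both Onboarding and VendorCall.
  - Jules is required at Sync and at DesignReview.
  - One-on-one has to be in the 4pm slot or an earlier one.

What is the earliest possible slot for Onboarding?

10am

Onboarding is available from 10am; Onboarding's own window allows nothing later than 11am.
Onboarding at 10am is achievable: Planning in 10am, OffsitePrep in 11am, VendorCall in 12pm, Demo in 9am, Onboarding in 10am, DesignReview in 12pm, Triage in 11am, One-on-one in 9am, Sync in 1pm.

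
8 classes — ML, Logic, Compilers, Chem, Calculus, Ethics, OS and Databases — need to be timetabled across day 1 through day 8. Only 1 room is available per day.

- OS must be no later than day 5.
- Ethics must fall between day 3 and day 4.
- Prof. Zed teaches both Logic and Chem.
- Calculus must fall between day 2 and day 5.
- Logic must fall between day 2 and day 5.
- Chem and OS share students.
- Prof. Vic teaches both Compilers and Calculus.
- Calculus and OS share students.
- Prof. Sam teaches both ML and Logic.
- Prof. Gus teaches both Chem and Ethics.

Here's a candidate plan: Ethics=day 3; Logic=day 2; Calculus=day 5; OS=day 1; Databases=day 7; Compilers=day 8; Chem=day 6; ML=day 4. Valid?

Prof. Zed teaches both Logic and Chem — holds.
Only 1 room is available per day — holds.
Prof. Gus teaches both Chem and Ethics — holds.
Prof. Sam teaches both ML and Logic — holds.
Chem and OS share students — holds.
Ethics must fall between day 3 and day 4 — holds.
Calculus and OS share students — holds.
Prof. Vic teaches both Compilers and Calculus — holds.
Logic must fall between day 2 and day 5 — holds.
OS must be no later than day 5 — holds.
Calculus must fall between day 2 and day 5 — holds.

Valid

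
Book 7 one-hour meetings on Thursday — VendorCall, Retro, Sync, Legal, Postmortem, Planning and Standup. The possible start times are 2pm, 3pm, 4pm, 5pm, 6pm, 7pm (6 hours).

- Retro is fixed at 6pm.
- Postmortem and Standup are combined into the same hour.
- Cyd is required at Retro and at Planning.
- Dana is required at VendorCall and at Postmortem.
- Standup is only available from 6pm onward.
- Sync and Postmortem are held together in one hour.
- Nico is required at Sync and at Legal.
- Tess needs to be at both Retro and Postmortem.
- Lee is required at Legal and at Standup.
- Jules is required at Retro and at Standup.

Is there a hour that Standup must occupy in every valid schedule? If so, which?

7pm

Standup's window is 6pm–7pm.
Retro is fixed at 6pm, and Standup can't share a hour with Retro.
So Standup must be 7pm.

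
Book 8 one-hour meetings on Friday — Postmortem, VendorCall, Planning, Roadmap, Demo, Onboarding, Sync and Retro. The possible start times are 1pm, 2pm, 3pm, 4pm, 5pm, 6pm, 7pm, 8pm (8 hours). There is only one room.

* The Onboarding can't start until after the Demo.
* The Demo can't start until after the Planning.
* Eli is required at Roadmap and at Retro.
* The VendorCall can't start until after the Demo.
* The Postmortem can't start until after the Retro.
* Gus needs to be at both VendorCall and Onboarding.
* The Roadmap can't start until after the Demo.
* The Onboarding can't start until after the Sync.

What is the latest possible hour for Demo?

Precedence pushes Demo to at least 2pm; downstream work caps Demo at 7pm.
Demo at 5pm is achievable: Sync=4pm, Roadmap=8pm, Retro=1pm, Demo=5pm, Postmortem=2pm, VendorCall=7pm, Onboarding=6pm, Planning=3pm.
Nothing later works — the conflict and capacity constraints rule out every hour after 5pm.

5pm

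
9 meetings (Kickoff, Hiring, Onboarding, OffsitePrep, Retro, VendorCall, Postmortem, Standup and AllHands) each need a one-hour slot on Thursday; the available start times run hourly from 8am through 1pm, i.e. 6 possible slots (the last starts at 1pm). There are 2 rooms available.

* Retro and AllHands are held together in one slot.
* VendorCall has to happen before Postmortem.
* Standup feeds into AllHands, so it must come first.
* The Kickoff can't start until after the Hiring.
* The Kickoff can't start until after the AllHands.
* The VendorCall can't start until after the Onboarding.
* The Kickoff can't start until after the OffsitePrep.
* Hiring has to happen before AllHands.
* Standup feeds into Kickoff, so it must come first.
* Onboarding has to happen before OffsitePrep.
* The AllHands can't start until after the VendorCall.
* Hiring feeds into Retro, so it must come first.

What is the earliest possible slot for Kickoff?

12pm

Precedence pushes Kickoff to at least 11am.
Kickoff at 12pm is achievable: Retro=10am; Onboarding=8am; Standup=9am; Postmortem=11am; OffsitePrep=11am; Kickoff=12pm; AllHands=10am; Hiring=8am; VendorCall=9am.
Nothing earlier works — the capacity limit rule out every slot before 12pm.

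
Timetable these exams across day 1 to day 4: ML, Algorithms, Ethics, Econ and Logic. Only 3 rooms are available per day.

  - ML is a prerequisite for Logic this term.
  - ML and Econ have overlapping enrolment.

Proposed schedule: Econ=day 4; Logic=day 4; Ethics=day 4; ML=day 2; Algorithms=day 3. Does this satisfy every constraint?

Yes, all constraints hold

ML and Econ have overlapping enrolment — holds.
Only 3 rooms are available per day — holds.
ML is a prerequisite for Logic this term — holds.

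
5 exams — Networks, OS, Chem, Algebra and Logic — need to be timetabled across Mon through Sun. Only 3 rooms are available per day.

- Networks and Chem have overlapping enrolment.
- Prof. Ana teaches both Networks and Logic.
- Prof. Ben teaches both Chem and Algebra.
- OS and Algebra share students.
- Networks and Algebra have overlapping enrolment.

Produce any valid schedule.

Logic=Tue; Networks=Mon; Chem=Tue; OS=Mon; Algebra=Wed

Checking: Networks(Mon) != Chem(Tue); Networks(Mon) != Logic(Tue); OS(Mon) != Algebra(Wed); Networks(Mon) != Algebra(Wed); Chem(Tue) != Algebra(Wed); max 2 per day (cap 3).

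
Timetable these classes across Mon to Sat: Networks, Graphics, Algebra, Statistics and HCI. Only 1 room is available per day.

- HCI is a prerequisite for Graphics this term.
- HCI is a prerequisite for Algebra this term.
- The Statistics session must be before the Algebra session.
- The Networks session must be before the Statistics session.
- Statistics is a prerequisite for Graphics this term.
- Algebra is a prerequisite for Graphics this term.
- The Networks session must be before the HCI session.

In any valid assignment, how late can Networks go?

Downstream work caps Networks at Wed.
Networks at Tue is achievable: Algebra in Fri; Networks in Tue; HCI in Thu; Graphics in Sat; Statistics in Wed.
Nothing later works — the capacity limit rule out every day after Tue.

Tue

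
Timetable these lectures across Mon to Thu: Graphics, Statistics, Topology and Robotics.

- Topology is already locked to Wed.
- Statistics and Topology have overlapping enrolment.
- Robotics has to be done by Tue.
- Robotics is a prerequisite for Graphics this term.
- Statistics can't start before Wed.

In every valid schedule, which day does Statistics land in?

Thu

Statistics's window is Wed–Thu.
Topology is fixed at Wed, and Statistics can't share a day with Topology.
So Statistics must be Thu.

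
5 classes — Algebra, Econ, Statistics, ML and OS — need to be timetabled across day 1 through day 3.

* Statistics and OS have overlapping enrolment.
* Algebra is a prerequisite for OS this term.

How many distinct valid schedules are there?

Splitting on Algebra: it can be day 1 (36), day 2 (18). Listing each branch's schedules as (Econ, Statistics, ML, OS) by day number:
Algebra=day 1: (1,1,1,2) (1,1,1,3) (1,1,2,2) (1,1,2,3) (1,1,3,2) (1,1,3,3) (1,2,1,3) (1,2,2,3) (1,2,3,3) (1,3,1,2) (1,3,2,2) (1,3,3,2) (2,1,1,2) (2,1,1,3) (2,1,2,2) (2,1,2,3) (2,1,3,2) (2,1,3,3) (2,2,1,3) (2,2,2,3) (2,2,3,3) (2,3,1,2) (2,3,2,2) (2,3,3,2) (3,1,1,2) (3,1,1,3) (3,1,2,2) (3,1,2,3) (3,1,3,2) (3,1,3,3) (3,2,1,3) (3,2,2,3) (3,2,3,3) (3,3,1,2) (3,3,2,2) (3,3,3,2) — 36.
Algebra=day 2: (1,1,1,3) (1,1,2,3) (1,1,3,3) (1,2,1,3) (1,2,2,3) (1,2,3,3) (2,1,1,3) (2,1,2,3) (2,1,3,3) (2,2,1,3) (2,2,2,3) (2,2,3,3) (3,1,1,3) (3,1,2,3) (3,1,3,3) (3,2,1,3) (3,2,2,3) (3,2,3,3) — 18.
Summing: 36 + 18 = 54.

54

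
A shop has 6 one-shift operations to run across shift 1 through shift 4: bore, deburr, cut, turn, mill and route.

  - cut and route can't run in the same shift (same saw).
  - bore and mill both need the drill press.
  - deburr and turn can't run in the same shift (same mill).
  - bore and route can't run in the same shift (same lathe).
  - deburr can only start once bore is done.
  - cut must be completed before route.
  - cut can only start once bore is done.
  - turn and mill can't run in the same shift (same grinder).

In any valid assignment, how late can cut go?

shift 3

Precedence pushes cut to at least shift 2; downstream work caps cut at shift 3.
cut at shift 3 is achievable: cut -> shift 3; deburr -> shift 2; route -> shift 4; bore -> shift 1; turn -> shift 1; mill -> shift 2.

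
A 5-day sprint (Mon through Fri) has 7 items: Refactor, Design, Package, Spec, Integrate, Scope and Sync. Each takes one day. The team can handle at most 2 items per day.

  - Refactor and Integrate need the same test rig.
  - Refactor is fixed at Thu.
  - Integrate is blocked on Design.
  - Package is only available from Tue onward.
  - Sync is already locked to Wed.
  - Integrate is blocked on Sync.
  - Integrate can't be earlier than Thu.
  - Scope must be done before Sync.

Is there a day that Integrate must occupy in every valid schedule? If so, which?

Integrate's window is Thu–Fri.
Refactor is fixed at Thu, and Integrate can't share a day with Refactor.
So Integrate must be Fri.

Fri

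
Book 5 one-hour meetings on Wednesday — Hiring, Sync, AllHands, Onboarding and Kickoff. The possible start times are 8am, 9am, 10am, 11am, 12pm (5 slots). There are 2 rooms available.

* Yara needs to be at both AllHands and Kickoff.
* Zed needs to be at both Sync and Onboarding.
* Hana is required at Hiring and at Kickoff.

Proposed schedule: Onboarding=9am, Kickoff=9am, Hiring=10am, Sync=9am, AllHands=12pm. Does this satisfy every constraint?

No — it violates: Zed needs to be at both Sync and Onboarding

Yara needs to be at both AllHands and Kickoff — holds.
There are 2 rooms available — violated.
Zed needs to be at both Sync and Onboarding — violated.
Hana is required at Hiring and at Kickoff — holds.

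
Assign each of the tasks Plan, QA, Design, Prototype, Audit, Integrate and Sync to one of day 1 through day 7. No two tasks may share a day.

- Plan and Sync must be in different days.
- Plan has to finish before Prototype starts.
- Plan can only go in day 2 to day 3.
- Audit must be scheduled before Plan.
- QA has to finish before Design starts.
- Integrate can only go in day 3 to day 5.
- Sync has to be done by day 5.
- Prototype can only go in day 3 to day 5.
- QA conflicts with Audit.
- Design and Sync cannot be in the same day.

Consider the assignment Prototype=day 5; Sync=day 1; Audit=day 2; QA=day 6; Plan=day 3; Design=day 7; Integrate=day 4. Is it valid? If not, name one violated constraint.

Yes, all constraints hold

Prototype can only go in day 3 to day 5 — holds.
No two tasks may share a day — holds.
Plan can only go in day 2 to day 3 — holds.
Integrate can only go in day 3 to day 5 — holds.
Audit must be scheduled before Plan — holds.
Sync has to be done by day 5 — holds.
QA conflicts with Audit — holds.
QA has to finish before Design starts — holds.
Plan has to finish before Prototype starts — holds.
Plan and Sync must be in different days — holds.
Design and Sync cannot be in the same day — holds.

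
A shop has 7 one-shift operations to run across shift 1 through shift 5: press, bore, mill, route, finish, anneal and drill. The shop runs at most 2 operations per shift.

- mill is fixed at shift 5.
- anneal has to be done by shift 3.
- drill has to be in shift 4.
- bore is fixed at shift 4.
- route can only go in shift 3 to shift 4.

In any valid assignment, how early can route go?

shift 3

Route is available from shift 3; route's own window allows nothing later than shift 4.
route at shift 3 is achievable: route -> shift 3; anneal -> shift 1; press -> shift 1; bore -> shift 4; finish -> shift 2; drill -> shift 4; mill -> shift 5.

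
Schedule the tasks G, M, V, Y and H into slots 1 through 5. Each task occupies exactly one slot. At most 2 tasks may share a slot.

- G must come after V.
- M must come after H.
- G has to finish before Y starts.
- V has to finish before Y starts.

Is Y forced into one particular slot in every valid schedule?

No

Y can be 3 (e.g. H -> 1; G -> 2; M -> 2; Y -> 3; V -> 1) or 4 (e.g. V -> 1; G -> 2; M -> 2; H -> 1; Y -> 4).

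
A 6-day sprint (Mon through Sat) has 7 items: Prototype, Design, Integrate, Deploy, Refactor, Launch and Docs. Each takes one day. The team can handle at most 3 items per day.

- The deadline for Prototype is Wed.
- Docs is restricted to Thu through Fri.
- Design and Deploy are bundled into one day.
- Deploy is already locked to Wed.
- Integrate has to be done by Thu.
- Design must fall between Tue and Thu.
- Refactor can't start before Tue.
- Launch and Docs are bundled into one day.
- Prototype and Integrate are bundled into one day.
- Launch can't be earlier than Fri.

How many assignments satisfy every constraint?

10

Splitting on Prototype: it can be Mon (5), Tue (5). Listing each branch's schedules as (Design, Integrate, Deploy, Refactor, Launch, Docs):
Prototype=Mon: (Wed,Mon,Wed,Tue,Fri,Fri) (Wed,Mon,Wed,Wed,Fri,Fri) (Wed,Mon,Wed,Thu,Fri,Fri) (Wed,Mon,Wed,Fri,Fri,Fri) (Wed,Mon,Wed,Sat,Fri,Fri) — 5.
Prototype=Tue: (Wed,Tue,Wed,Tue,Fri,Fri) (Wed,Tue,Wed,Wed,Fri,Fri) (Wed,Tue,Wed,Thu,Fri,Fri) (Wed,Tue,Wed,Fri,Fri,Fri) (Wed,Tue,Wed,Sat,Fri,Fri) — 5.
Summing: 5 + 5 = 10.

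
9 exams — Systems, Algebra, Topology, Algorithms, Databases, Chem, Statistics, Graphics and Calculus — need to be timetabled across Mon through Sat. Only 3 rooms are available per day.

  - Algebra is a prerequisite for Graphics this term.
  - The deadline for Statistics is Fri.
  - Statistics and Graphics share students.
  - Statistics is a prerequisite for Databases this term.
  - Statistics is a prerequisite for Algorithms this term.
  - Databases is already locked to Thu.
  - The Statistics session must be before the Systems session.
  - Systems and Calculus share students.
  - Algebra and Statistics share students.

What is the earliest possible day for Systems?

Precedence pushes Systems to at least Tue.
Systems at Tue is achievable: Chem in Mon, Systems in Tue, Databases in Thu, Statistics in Mon, Graphics in Wed, Calculus in Wed, Topology in Mon, Algebra in Tue, Algorithms in Tue.

Tue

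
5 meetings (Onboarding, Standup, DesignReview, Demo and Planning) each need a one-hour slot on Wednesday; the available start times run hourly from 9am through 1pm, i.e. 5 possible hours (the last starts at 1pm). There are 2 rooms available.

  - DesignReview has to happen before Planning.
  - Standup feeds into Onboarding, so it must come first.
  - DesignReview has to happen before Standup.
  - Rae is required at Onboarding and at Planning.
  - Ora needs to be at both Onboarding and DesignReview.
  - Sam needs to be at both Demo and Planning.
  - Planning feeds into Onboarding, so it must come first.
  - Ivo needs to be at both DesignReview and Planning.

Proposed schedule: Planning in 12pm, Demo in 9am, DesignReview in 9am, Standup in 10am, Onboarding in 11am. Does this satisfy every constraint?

No — it violates: Planning feeds into Onboarding, so it must come first

Planning feeds into Onboarding, so it must come first — violated.
Ivo needs to be at both DesignReview and Planning — holds.
Ora needs to be at both Onboarding and DesignReview — holds.
Standup feeds into Onboarding, so it must come first — holds.
There are 2 rooms available — holds.
DesignReview has to happen before Planning — holds.
Sam needs to be at both Demo and Planning — holds.
DesignReview has to happen before Standup — holds.
Rae is required at Onboarding and at Planning — holds.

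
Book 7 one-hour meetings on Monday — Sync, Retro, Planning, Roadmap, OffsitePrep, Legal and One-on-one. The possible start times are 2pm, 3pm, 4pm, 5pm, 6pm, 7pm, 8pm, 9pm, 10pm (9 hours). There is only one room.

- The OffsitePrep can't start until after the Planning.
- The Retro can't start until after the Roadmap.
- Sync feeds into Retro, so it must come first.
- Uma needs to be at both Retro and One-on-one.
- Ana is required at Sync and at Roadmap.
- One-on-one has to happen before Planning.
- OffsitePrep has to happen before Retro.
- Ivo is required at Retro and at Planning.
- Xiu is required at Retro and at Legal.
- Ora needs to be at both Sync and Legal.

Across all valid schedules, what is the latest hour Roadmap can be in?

9pm

Downstream work caps Roadmap at 9pm.
Roadmap at 9pm is achievable: Sync -> 5pm; Legal -> 6pm; Retro -> 10pm; Roadmap -> 9pm; Planning -> 3pm; One-on-one -> 2pm; OffsitePrep -> 4pm.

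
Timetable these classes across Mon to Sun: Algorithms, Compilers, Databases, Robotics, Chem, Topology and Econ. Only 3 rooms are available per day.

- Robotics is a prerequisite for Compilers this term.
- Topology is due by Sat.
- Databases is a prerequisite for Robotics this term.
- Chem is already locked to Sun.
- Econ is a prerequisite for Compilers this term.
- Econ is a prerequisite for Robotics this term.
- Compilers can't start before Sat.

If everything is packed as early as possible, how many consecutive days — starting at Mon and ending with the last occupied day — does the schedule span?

The precedence chain requires at least 3 distinct days.
With at most 3 per day and 7 classes, at least 3 days are needed.
Chem can't be placed before Sun — that is day 7 counting from Mon — so the schedule must run through at least 7 days.
7 works (last occupied day: Sun): for example Econ -> Mon; Topology -> Mon; Chem -> Sun; Robotics -> Tue; Algorithms -> Tue; Databases -> Mon; Compilers -> Sat.

7 days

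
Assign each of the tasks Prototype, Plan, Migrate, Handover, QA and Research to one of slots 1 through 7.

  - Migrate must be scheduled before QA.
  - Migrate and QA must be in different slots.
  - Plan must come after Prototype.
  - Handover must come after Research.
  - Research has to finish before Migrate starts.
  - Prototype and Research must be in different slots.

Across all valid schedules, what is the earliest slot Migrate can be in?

Precedence pushes Migrate to at least 2; downstream work caps Migrate at 6.
Migrate at 2 is achievable: Handover in 2; Prototype in 2; Research in 1; QA in 3; Migrate in 2; Plan in 3.

2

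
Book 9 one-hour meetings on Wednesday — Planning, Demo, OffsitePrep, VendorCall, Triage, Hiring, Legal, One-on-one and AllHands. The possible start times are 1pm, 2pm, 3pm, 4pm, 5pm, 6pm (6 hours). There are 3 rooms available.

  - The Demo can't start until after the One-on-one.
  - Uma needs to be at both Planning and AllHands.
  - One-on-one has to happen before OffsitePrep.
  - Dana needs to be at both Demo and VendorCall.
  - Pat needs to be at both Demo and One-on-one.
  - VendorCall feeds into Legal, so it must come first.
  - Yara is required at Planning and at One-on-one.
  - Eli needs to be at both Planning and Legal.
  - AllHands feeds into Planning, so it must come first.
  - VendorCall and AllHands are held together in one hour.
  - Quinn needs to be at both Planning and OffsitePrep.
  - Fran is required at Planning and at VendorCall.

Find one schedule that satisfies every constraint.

One-on-one=1pm; Hiring=3pm; Planning=2pm; OffsitePrep=3pm; Triage=2pm; AllHands=1pm; Demo=2pm; Legal=3pm; VendorCall=1pm

Checking: One-on-one(1pm) before OffsitePrep(3pm); VendorCall(1pm) before Legal(3pm); One-on-one(1pm) before Demo(2pm); AllHands(1pm) before Planning(2pm); Demo(2pm) != VendorCall(1pm); Planning(2pm) != One-on-one(1pm); Demo(2pm) != One-on-one(1pm); Planning(2pm) != Legal(3pm); Planning(2pm) != AllHands(1pm); Planning(2pm) != OffsitePrep(3pm); Planning(2pm) != VendorCall(1pm); VendorCall = AllHands = 1pm; max 3 per hour (cap 3).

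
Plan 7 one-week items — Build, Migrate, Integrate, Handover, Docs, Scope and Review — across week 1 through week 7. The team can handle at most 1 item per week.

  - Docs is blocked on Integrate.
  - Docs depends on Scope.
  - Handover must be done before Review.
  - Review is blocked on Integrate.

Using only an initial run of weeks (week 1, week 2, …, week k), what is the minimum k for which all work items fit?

The precedence chain requires at least 2 distinct weeks.
With at most 1 per week and 7 work items, at least 7 weeks are needed.
7 works (last occupied week: week 7): for example Scope=week 2, Integrate=week 1, Handover=week 4, Docs=week 3, Migrate=week 7, Build=week 6, Review=week 5.

7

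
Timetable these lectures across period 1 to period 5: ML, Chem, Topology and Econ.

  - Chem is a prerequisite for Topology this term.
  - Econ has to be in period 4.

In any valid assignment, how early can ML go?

period 1

ML at period 1 is achievable: Econ in period 4, ML in period 1, Topology in period 2, Chem in period 1.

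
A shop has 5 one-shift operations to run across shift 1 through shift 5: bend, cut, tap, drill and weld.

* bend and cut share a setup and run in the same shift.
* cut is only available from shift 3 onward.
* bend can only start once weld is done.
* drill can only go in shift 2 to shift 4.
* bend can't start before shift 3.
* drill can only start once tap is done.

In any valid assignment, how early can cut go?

shift 3

Cut is available from shift 3.
cut at shift 3 is achievable: weld=shift 1; drill=shift 2; bend=shift 3; cut=shift 3; tap=shift 1.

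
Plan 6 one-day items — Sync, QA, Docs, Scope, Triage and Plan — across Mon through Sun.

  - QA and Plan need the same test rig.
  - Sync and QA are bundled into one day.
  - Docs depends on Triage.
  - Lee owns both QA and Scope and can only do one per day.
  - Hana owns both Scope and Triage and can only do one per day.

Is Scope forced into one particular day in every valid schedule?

No

Scope can be Mon (e.g. Sync -> Tue, Scope -> Mon, QA -> Tue, Docs -> Wed, Triage -> Tue, Plan -> Mon) or Tue (e.g. Triage in Mon; Plan in Tue; QA in Mon; Docs in Tue; Sync in Mon; Scope in Tue).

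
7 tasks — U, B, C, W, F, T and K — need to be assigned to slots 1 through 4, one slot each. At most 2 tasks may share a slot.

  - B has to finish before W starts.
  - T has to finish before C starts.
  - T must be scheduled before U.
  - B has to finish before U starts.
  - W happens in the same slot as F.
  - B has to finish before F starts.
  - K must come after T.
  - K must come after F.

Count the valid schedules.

Splitting on U: it can be 2 (2), 3 (3), 4 (5). Listing each branch's schedules as (B, C, W, F, T, K):
U=2: (1,2,3,3,1,4) (1,4,3,3,1,4) — 2.
U=3: (1,3,2,2,1,4) (1,4,2,2,1,3) (1,4,2,2,1,4) — 3.
U=4: (1,2,3,3,1,4) (1,3,2,2,1,3) (1,3,2,2,1,4) (1,4,2,2,1,3) (2,2,3,3,1,4) — 5.
Summing: 2 + 3 + 5 = 10.

10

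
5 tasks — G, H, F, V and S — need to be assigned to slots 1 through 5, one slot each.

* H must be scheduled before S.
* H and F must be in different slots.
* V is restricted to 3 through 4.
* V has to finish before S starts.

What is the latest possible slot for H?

4

Downstream work caps H at 4.
H at 4 is achievable: V in 3; S in 5; F in 1; H in 4; G in 1.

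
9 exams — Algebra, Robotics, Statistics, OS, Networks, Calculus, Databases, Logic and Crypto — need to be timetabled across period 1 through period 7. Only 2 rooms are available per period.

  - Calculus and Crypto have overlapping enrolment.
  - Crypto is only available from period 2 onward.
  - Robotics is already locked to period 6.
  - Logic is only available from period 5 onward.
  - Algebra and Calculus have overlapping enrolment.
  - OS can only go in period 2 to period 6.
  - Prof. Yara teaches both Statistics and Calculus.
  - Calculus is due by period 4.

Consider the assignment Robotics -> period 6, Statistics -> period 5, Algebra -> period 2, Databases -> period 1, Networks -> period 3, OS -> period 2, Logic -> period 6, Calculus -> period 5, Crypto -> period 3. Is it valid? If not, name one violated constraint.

Calculus is due by period 4 — violated.
Crypto is only available from period 2 onward — holds.
Logic is only available from period 5 onward — holds.
Calculus and Crypto have overlapping enrolment — holds.
Robotics is already locked to period 6 — holds.
Only 2 rooms are available per period — holds.
Prof. Yara teaches both Statistics and Calculus — violated.
OS can only go in period 2 to period 6 — holds.
Algebra and Calculus have overlapping enrolment — holds.

No — it violates: Prof. Yara teaches both Statistics and Calculus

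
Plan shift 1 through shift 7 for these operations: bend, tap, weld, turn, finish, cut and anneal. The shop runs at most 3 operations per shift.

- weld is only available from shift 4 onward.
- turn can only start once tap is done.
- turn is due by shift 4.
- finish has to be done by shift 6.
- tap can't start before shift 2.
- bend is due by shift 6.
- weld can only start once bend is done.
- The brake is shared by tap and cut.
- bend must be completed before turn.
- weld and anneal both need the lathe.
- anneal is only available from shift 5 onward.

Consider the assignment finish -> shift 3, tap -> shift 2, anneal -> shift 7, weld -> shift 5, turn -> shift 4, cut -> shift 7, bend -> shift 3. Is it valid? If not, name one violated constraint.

Yes

turn is due by shift 4 — holds.
weld can only start once bend is done — holds.
weld is only available from shift 4 onward — holds.
bend must be completed before turn — holds.
tap can't start before shift 2 — holds.
anneal is only available from shift 5 onward — holds.
The brake is shared by tap and cut — holds.
turn can only start once tap is done — holds.
weld and anneal both need the lathe — holds.
finish has to be done by shift 6 — holds.
The shop runs at most 3 operations per shift — holds.
bend is due by shift 6 — holds.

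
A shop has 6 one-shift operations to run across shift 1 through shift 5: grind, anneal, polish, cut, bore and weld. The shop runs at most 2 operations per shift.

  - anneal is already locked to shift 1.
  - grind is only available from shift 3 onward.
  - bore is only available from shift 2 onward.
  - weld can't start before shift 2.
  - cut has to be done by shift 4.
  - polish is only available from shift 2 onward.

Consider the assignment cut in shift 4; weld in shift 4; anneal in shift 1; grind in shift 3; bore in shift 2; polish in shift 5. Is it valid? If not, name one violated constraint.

Yes

weld can't start before shift 2 — holds.
The shop runs at most 2 operations per shift — holds.
grind is only available from shift 3 onward — holds.
cut has to be done by shift 4 — holds.
bore is only available from shift 2 onward — holds.
polish is only available from shift 2 onward — holds.
anneal is already locked to shift 1 — holds.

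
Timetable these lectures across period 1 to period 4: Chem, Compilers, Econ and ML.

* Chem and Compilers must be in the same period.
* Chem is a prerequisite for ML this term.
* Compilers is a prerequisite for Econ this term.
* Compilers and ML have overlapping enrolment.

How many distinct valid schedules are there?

Splitting on Chem: it can be period 1 (9), period 2 (4), period 3 (1). Listing each branch's schedules as (Compilers, Econ, ML) by period number:
Chem=period 1: (1,2,2) (1,2,3) (1,2,4) (1,3,2) (1,3,3) (1,3,4) (1,4,2) (1,4,3) (1,4,4) — 9.
Chem=period 2: (2,3,3) (2,3,4) (2,4,3) (2,4,4) — 4.
Chem=period 3: (3,4,4) — 1.
Summing: 9 + 4 + 1 = 14.

14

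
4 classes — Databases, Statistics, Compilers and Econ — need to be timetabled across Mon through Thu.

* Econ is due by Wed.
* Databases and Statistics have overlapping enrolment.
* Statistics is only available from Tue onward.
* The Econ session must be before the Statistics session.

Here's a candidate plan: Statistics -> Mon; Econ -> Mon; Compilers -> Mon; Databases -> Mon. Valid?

Invalid. Statistics is only available from Tue onward.

The Econ session must be before the Statistics session — violated.
Econ is due by Wed — holds.
Databases and Statistics have overlapping enrolment — violated.
Statistics is only available from Tue onward — violated.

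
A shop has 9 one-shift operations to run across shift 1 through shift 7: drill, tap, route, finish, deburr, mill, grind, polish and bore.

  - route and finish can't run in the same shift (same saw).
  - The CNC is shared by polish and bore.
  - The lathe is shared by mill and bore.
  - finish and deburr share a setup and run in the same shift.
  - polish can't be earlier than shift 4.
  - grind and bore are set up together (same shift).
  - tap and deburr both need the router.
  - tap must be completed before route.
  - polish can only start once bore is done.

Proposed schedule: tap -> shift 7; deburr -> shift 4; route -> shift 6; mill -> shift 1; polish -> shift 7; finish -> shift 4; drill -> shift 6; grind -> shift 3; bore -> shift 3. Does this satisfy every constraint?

The lathe is shared by mill and bore — holds.
grind and bore are set up together (same shift) — holds.
tap must be completed before route — violated.
polish can only start once bore is done — holds.
tap and deburr both need the router — holds.
route and finish can't run in the same shift (same saw) — holds.
finish and deburr share a setup and run in the same shift — holds.
The CNC is shared by polish and bore — holds.
polish can't be earlier than shift 4 — holds.

Invalid. tap must be completed before route.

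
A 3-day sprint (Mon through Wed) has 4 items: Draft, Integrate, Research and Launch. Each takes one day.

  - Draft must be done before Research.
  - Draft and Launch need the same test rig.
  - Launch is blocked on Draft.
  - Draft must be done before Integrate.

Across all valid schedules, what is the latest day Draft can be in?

Tue

Downstream work caps Draft at Tue.
Draft at Tue is achievable: Launch=Wed, Integrate=Wed, Research=Wed, Draft=Tue.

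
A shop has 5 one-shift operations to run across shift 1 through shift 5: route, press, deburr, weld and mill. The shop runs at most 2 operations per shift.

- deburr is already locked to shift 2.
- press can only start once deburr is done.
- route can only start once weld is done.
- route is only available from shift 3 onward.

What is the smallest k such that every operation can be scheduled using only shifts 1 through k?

The precedence chain requires at least 2 distinct shifts.
With at most 2 per shift and 5 operations, at least 3 shifts are needed.
route can't be placed before shift 3, so the schedule must run through at least shift 3.
3 works (last occupied shift: shift 3): for example route in shift 3; deburr in shift 2; mill in shift 1; press in shift 3; weld in shift 1.

3 shifts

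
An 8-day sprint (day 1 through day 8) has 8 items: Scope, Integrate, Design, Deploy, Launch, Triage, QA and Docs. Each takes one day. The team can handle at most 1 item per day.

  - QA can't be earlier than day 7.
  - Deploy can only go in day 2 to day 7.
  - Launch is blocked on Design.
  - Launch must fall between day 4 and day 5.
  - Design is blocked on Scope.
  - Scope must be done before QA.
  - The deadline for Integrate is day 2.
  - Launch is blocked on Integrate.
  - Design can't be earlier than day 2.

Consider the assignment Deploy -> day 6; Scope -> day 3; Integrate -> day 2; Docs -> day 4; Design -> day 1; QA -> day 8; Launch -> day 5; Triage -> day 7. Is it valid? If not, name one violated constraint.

Invalid. Design is blocked on Scope.

The team can handle at most 1 item per day — holds.
The deadline for Integrate is day 2 — holds.
Design is blocked on Scope — violated.
Launch is blocked on Design — holds.
Scope must be done before QA — holds.
QA can't be earlier than day 7 — holds.
Design can't be earlier than day 2 — violated.
Launch is blocked on Integrate — holds.
Launch must fall between day 4 and day 5 — holds.
Deploy can only go in day 2 to day 7 — holds.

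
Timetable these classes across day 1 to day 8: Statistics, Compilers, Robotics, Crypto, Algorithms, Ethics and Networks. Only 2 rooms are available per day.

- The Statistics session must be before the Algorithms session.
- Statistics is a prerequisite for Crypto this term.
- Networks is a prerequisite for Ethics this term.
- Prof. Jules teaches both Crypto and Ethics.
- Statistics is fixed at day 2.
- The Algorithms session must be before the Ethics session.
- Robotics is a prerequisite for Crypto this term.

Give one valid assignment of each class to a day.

Crypto -> day 3; Ethics -> day 4; Compilers -> day 2; Statistics -> day 2; Robotics -> day 1; Algorithms -> day 3; Networks -> day 1

Checking: Robotics(day 1) before Crypto(day 3); Networks(day 1) before Ethics(day 4); Algorithms(day 3) before Ethics(day 4); Statistics(day 2) before Algorithms(day 3); Statistics(day 2) before Crypto(day 3); Crypto(day 3) != Ethics(day 4); Statistics=day 2 in [day 2,day 2]; max 2 per day (cap 2).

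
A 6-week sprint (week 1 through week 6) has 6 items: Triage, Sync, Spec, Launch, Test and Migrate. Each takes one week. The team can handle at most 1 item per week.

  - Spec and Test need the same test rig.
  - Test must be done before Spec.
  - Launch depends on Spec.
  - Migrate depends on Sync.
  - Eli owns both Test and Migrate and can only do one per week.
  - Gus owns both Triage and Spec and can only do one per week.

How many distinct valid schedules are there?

60

Splitting on Sync: it can be week 1 (20), week 2 (16), week 3 (12), week 4 (8), week 5 (4). Listing each branch's schedules as (Triage, Spec, Launch, Test, Migrate) by week number:
Sync=week 1: (2,4,5,3,6) (2,4,6,3,5) (2,5,6,3,4) (2,5,6,4,3) (3,4,5,2,6) (3,4,6,2,5) (3,5,6,2,4) (3,5,6,4,2) (4,3,5,2,6) (4,3,6,2,5) (4,5,6,2,3) (4,5,6,3,2) (5,3,4,2,6) (5,3,6,2,4) (5,4,6,2,3) (5,4,6,3,2) (6,3,4,2,5) (6,3,5,2,4) (6,4,5,2,3) (6,4,5,3,2) — 20.
Sync=week 2: (1,4,5,3,6) (1,4,6,3,5) (1,5,6,3,4) (1,5,6,4,3) (3,4,5,1,6) (3,4,6,1,5) (3,5,6,1,4) (4,3,5,1,6) (4,3,6,1,5) (4,5,6,1,3) (5,3,4,1,6) (5,3,6,1,4) (5,4,6,1,3) (6,3,4,1,5) (6,3,5,1,4) (6,4,5,1,3) — 16.
Sync=week 3: (1,4,5,2,6) (1,4,6,2,5) (1,5,6,2,4) (2,4,5,1,6) (2,4,6,1,5) (2,5,6,1,4) (4,2,5,1,6) (4,2,6,1,5) (5,2,4,1,6) (5,2,6,1,4) (6,2,4,1,5) (6,2,5,1,4) — 12.
Sync=week 4: (1,3,5,2,6) (1,3,6,2,5) (2,3,5,1,6) (2,3,6,1,5) (3,2,5,1,6) (3,2,6,1,5) (5,2,3,1,6) (6,2,3,1,5) — 8.
Sync=week 5: (1,3,4,2,6) (2,3,4,1,6) (3,2,4,1,6) (4,2,3,1,6) — 4.
Summing: 20 + 16 + 12 + 8 + 4 = 60.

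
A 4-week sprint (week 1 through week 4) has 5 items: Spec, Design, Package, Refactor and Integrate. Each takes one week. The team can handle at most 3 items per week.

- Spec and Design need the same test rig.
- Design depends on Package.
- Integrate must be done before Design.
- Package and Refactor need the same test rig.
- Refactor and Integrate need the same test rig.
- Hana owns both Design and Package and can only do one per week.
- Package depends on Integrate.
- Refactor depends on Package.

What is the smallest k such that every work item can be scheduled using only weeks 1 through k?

3 weeks

The precedence chain requires at least 3 distinct weeks.
With at most 3 per week and 5 work items, at least 2 weeks are needed.
3 works (last occupied week: week 3): for example Spec=week 1, Design=week 3, Refactor=week 3, Package=week 2, Integrate=week 1.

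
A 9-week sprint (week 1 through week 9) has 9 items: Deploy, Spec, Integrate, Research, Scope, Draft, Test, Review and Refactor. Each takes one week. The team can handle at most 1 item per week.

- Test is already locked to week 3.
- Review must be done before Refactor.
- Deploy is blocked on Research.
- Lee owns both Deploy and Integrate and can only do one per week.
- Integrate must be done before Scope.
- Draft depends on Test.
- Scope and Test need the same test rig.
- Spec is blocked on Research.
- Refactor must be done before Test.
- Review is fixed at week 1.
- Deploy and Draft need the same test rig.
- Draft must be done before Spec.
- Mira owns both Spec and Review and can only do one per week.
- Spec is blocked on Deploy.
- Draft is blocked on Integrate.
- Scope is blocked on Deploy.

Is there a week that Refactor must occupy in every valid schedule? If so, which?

week 2

Review is fixed at week 1 and must come before Refactor, so Refactor is at least week 2.
Test is fixed at week 3 and must come after Refactor, so Refactor is at most week 2.
So Refactor must be week 2.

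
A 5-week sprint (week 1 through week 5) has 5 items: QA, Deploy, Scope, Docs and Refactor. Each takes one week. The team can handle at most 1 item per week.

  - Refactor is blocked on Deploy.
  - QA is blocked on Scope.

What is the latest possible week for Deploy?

week 4

Downstream work caps Deploy at week 4.
Deploy at week 4 is achievable: Deploy in week 4; Refactor in week 5; Scope in week 1; QA in week 2; Docs in week 3.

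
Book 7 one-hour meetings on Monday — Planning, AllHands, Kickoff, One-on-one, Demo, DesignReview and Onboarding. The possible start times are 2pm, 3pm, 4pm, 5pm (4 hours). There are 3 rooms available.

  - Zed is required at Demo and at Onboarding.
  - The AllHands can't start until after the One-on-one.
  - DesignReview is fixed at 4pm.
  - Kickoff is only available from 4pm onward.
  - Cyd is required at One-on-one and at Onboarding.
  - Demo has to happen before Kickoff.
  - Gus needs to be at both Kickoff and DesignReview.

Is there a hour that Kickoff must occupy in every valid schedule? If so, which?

Kickoff's window is 4pm–5pm.
DesignReview is fixed at 4pm, and Kickoff can't share a hour with DesignReview.
So Kickoff must be 5pm.

5pm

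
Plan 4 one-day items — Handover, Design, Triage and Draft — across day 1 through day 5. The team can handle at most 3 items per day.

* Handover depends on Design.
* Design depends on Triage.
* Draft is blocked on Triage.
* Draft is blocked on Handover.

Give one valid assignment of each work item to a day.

Draft=day 4, Handover=day 3, Design=day 2, Triage=day 1

Checking: Triage(day 1) before Design(day 2); Handover(day 3) before Draft(day 4); Design(day 2) before Handover(day 3); Triage(day 1) before Draft(day 4); max 1 per day (cap 3).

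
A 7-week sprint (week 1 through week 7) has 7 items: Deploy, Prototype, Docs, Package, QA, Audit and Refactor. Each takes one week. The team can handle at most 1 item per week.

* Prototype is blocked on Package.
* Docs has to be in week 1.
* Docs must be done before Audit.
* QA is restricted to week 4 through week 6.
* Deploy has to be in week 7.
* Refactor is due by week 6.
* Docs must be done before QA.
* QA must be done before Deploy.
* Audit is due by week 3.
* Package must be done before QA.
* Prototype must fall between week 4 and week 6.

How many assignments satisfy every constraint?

Splitting on Prototype: it can be week 4 (4), week 5 (6), week 6 (6). Listing each branch's schedules as (Deploy, Docs, Package, QA, Audit, Refactor) by week number:
Prototype=week 4: (7,1,2,5,3,6) (7,1,2,6,3,5) (7,1,3,5,2,6) (7,1,3,6,2,5) — 4.
Prototype=week 5: (7,1,2,4,3,6) (7,1,2,6,3,4) (7,1,3,4,2,6) (7,1,3,6,2,4) (7,1,4,6,2,3) (7,1,4,6,3,2) — 6.
Prototype=week 6: (7,1,2,4,3,5) (7,1,2,5,3,4) (7,1,3,4,2,5) (7,1,3,5,2,4) (7,1,4,5,2,3) (7,1,4,5,3,2) — 6.
Summing: 4 + 6 + 6 = 16.

16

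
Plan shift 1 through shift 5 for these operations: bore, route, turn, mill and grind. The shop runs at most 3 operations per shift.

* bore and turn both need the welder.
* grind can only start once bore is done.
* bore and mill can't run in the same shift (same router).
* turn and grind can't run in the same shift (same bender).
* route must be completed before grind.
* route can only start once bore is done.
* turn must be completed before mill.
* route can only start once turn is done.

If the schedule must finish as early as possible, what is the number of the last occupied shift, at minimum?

The precedence chain requires at least 3 distinct shifts.
With at most 3 per shift and 5 operations, at least 2 shifts are needed.
Could 3 shifts be enough, i.e. nothing placed later than shift 3? No: mill must come after turn (at shift 1 or later) → {shift 2, shift 3}; turn must come before mill (at shift 3 or earlier) → {shift 1, shift 2}; route must come after turn (at shift 1 or later) → {shift 2, shift 3}; bore must come before route (at shift 3 or earlier) → {shift 1, shift 2}; grind must come after route (at shift 2 or later) → {shift 3}; route must come before grind (at shift 3 or earlier) → {shift 2}; turn must come before route (at shift 2 or earlier) → {shift 1}; bore must come before route (at shift 2 or earlier) → {shift 1}; turn can't share with bore (shift 1) → nothing is left.
So 3 shifts is not enough.
4 works (last occupied shift: shift 4): for example mill in shift 3; grind in shift 4; route in shift 3; bore in shift 1; turn in shift 2.

shift 4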